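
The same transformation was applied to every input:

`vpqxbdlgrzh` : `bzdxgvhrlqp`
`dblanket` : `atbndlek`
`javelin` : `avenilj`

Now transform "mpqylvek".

eykvlqmp

Looking at the pairs, the operation is to sort the characters into alphabetical order, then take characters alternately from the front and the back (1st, last, 2nd, 2nd-last, ...).
"mpqylvek" → "eklmpqvy" → "eykvlqmp".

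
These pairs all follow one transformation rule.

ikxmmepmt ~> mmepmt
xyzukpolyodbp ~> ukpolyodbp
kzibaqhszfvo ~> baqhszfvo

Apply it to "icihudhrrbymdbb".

In each case the input is transformed by: delete the first 3 characters.
"icihudhrrbymdbb" → "hudhrrbymdbb".

hudhrrbymdbb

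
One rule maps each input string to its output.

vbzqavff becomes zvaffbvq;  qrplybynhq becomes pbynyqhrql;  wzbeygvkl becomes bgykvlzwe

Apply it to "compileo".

The transformation: swap each adjacent pair of characters (1↔2, 3↔4, ...), then move the first 3 characters to the end (rotate left by 3).
"compileo" → "ocpmlioe" → "mlioeocp".

mlioeocp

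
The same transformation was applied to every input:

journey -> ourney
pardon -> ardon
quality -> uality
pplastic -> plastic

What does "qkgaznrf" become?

The pattern: delete the first character.
"qkgaznrf" → "kgaznrf".

kgaznrf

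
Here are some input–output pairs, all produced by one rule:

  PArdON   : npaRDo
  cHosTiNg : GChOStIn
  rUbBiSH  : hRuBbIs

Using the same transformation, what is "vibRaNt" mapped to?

In each case the input is transformed by: flip the case of every letter, then move the last character to the front.
Applying both steps to "vibRaNt": "VIBrAnT", then "TVIBrAn".

TVIBrAn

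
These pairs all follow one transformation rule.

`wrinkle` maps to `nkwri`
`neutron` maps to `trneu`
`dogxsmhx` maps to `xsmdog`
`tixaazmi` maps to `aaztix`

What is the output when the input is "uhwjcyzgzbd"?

The transformation: delete the last 2 characters, then move the first 3 characters to the end (rotate left by 3).
Working it through for "uhwjcyzgzbd": intermediate "uhwjcyzgz", final "jcyzgzuhw".

jcyzgzuhw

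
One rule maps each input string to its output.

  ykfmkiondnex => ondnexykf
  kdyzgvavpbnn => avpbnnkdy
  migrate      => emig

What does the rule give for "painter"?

rpai

The pattern: move the first 3 characters to the end (rotate left by 3), then delete the first 3 characters.
Applying both steps to "painter": "nterpai", then "rpai".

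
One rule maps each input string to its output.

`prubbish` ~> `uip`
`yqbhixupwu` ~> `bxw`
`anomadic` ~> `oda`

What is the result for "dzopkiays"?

ois

Each output is the input with this applied: move the first character to the end, then keep one character in every 3, starting at position 2 (positions 2nd, 5th, 8th, ...).
Working it through for "dzopkiays": intermediate "zopkiaysd", final "ois".
(Check on "anomadic": → "nomadica" → "oda" ✓)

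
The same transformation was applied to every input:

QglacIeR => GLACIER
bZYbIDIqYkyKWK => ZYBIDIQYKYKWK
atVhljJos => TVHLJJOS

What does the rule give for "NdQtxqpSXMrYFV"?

In each case the input is transformed by: delete the first character, then convert every letter to uppercase.
"NdQtxqpSXMrYFV" → "dQtxqpSXMrYFV" → "DQTXQPSXMRYFV".

DQTXQPSXMRYFV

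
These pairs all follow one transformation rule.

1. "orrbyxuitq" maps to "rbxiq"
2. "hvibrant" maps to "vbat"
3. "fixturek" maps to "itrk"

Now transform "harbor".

Looking at the pairs, the operation is to keep every other character starting from the second (positions 2nd, 4th, 6th, ...).
Applying that to "harbor" gives "abr".

abr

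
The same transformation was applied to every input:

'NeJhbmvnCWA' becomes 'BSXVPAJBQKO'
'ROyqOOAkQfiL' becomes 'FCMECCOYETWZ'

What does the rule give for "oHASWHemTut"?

The transformation: shift every letter 12 places backward in the alphabet (wrapping around), then convert every letter to uppercase.
Starting from "oHASWHemTut": after the first operation, "cVOGKVsaHih"; after the second, "CVOGKVSAHIH".

CVOGKVSAHIH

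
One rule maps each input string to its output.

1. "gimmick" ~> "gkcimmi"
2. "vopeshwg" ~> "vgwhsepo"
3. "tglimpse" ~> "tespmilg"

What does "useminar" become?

uranimes

Rule — reverse the string, then move the last character to the front.
Working it through for "useminar": intermediate "ranimesu", final "uranimes".
(Check on "vopeshwg": → "gwhsepov" → "vgwhsepo" ✓)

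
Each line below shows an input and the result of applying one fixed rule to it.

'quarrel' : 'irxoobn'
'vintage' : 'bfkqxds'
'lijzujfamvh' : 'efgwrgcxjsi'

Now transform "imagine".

bjxdfkf

Rule — shift every letter 3 places backward in the alphabet (wrapping around), then swap the first and last characters.
"imagine" → "fjxdfkb" → "bjxdfkf".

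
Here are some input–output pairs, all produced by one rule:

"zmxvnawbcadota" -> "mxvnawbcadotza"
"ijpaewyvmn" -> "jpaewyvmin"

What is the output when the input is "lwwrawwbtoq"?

What's happening: swap the first and last characters, then move the first character to the end.
"lwwrawwbtoq" → "qwwrawwbtol" → "wwrawwbtolq".

wwrawwbtolq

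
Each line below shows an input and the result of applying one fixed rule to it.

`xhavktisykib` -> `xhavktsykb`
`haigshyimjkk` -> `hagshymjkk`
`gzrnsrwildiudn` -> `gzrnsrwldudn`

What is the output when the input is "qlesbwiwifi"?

qlesbwwf

The rule is to remove every "i".
So "qlesbwiwifi" becomes "qlesbwwf".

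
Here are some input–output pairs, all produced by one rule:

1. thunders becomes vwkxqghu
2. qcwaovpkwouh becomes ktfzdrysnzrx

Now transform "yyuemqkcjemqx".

abbxhptnfmhpt

In each case the input is transformed by: shift every letter 3 places forward in the alphabet (wrapping around), then move the last character to the front.
Applying both steps to "yyuemqkcjemqx": "bbxhptnfmhpta", then "abbxhptnfmhpt".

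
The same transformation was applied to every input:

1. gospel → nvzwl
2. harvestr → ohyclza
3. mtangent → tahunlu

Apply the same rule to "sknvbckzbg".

zrucijrgi

Rule — delete the last character, then shift every letter 7 places forward in the alphabet (wrapping around).
"sknvbckzbg" → "sknvbckzb" → "zrucijrgi".
(Check on "harvestr": → "harvest" → "ohyclza" ✓)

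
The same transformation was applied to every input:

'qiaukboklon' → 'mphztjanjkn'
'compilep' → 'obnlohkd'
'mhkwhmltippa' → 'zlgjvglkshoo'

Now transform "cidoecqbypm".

In each case the input is transformed by: shift every letter 1 place backward in the alphabet (wrapping around), then move the last character to the front.
On "cidoecqbypm": the first step gives "bhcndbpaxol", and the second then gives "lbhcndbpaxo".

lbhcndbpaxo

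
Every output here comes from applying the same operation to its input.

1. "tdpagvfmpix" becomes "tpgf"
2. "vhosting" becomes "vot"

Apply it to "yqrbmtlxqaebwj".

yrmlqe

The transformation: delete the last 3 characters, then keep every other character starting from the first (positions 1st, 3rd, 5th, ...).
Starting from "yqrbmtlxqaebwj": after the first operation, "yqrbmtlxqae"; after the second, "yrmlqe".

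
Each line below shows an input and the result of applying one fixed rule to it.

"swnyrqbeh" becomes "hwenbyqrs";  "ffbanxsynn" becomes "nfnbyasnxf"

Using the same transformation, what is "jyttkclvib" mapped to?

byitvtlkcj

Rule — take characters alternately from the front and the back (1st, last, 2nd, 2nd-last, ...), then move the first character to the end.
For "jyttkclvib", step one produces "jbyitvtlkc"; step two turns that into "byitvtlkcj".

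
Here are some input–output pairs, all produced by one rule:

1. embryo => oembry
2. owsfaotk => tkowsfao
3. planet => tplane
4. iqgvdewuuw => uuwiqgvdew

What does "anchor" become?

The pattern: swap the front and back halves of the string, then move the first 2 characters to the end (rotate left by 2).
On "anchor" that produces "rancho".

rancho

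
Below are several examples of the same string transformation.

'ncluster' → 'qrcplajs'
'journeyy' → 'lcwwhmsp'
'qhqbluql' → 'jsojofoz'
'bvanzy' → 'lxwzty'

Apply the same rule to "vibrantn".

ylrltgzp

What's happening: swap the front and back halves of the string, then shift every letter 2 places backward in the alphabet (wrapping around).
For "vibrantn", step one produces "antnvibr"; step two turns that into "ylrltgzp".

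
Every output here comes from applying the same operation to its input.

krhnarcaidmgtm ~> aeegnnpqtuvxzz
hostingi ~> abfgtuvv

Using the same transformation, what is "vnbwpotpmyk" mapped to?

abccgijloxz

The pattern: shift every letter 13 places forward in the alphabet (wrapping around) — i.e. ROT13, then sort the characters into alphabetical order.
Starting from "vnbwpotpmyk": after the first operation, "iaojcbgczlx"; after the second, "abccgijloxz".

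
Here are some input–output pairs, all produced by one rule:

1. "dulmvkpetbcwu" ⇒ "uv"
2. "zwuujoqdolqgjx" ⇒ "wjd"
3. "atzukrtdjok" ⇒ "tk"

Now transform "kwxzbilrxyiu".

In each case the input is transformed by: keep one character in every 3, starting at position 2 (positions 2nd, 5th, 8th, ...), then delete the last 2 characters.
Applying both steps to "kwxzbilrxyiu": "wbri", then "wb".
(Check on "atzukrtdjok": → "tkdk" → "tk" ✓)

wb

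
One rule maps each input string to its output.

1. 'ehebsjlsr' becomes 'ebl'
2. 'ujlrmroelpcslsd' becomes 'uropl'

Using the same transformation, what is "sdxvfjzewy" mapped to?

svzy

The rule is to keep one character in every 3, starting at position 1 (positions 1st, 4th, 7th, ...).
On "sdxvfjzewy" that produces "svzy".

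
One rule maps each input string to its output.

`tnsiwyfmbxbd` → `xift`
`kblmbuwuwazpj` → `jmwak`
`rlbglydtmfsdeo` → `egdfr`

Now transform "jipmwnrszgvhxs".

xmrgj

The pattern: keep one character in every 3, starting at position 1 (positions 1st, 4th, 7th, ...), then swap the first and last characters.
Working it through for "jipmwnrszgvhxs": intermediate "jmrgx", final "xmrgj".
(Check on "kblmbuwuwazpj": → "kmwaj" → "jmwak" ✓)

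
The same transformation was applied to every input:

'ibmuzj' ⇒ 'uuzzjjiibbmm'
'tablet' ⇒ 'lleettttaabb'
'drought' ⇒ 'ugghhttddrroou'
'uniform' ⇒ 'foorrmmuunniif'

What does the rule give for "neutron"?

The pattern: double every character, then swap the front and back halves of the string.
For "neutron", step one produces "nneeuuttrroonn"; step two turns that into "trroonnnneeuut".
(Check on "ibmuzj": → "iibbmmuuzzjj" → "uuzzjjiibbmm" ✓)

trroonnnneeuut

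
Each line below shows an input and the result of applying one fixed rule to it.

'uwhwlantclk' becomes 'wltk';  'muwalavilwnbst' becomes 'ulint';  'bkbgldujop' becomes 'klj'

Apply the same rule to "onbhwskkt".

The pattern: keep one character in every 3, starting at position 2 (positions 2nd, 5th, 8th, ...).
Applying that to "onbhwskkt" gives "nwk".

nwk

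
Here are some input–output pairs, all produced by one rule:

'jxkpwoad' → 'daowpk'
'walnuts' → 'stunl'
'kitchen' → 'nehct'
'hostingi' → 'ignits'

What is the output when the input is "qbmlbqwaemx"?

Each output is the input with this applied: delete the first 2 characters, then reverse the string.
On "qbmlbqwaemx": the first step gives "mlbqwaemx", and the second then gives "xmeawqblm".

xmeawqblm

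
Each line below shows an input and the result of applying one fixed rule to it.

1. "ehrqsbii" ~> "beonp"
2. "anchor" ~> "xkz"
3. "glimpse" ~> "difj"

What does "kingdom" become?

hfkd

Rule — shift every letter 3 places backward in the alphabet (wrapping around), then delete the last 3 characters.
Starting from "kingdom": after the first operation, "hfkdalj"; after the second, "hfkd".
(Check on "ehrqsbii": → "beonpyff" → "beonp" ✓)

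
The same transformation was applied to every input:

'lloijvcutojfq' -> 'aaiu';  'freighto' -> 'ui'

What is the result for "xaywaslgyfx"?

au

Looking at the pairs, the operation is to shift every letter 11 places backward in the alphabet (wrapping around), then keep only the vowels.
Doing the same to "xaywaslgyfx": "au".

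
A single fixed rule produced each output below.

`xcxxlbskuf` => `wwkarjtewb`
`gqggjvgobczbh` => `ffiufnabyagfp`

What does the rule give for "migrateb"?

fqzsdalh

In each case the input is transformed by: shift every letter 1 place backward in the alphabet (wrapping around), then move the first 2 characters to the end (rotate left by 2).
On "migrateb": the first step gives "lhfqzsda", and the second then gives "fqzsdalh".
(Check on "xcxxlbskuf": → "wbwwkarjte" → "wwkarjtewb" ✓)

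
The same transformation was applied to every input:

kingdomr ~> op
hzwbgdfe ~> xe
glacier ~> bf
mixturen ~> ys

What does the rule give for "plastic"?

What's happening: shift every letter 1 place forward in the alphabet (wrapping around), then keep one character in every 3, starting at position 3 (positions 3rd, 6th, 9th, ...).
Working it through for "plastic": intermediate "qmbtujd", final "bj".

bj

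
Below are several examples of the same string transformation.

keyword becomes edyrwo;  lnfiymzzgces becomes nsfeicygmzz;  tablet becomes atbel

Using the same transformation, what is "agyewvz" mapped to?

The transformation: delete the first character, then take characters alternately from the front and the back (1st, last, 2nd, 2nd-last, ...).
Working it through for "agyewvz": intermediate "gyewvz", final "gzyvew".

gzyvew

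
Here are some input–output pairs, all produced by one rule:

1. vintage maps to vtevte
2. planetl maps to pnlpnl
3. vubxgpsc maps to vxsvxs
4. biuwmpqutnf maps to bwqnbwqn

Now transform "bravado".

The rule is to keep one character in every 3, starting at position 1 (positions 1st, 4th, 7th, ...), then write the whole string twice.
Doing the same to "bravado": "bvobvo".

bvobvo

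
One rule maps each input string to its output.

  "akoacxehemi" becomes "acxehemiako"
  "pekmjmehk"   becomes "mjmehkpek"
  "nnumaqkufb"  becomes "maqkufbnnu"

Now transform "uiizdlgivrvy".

zdlgivrvyuii

In each case the input is transformed by: move the first 3 characters to the end (rotate left by 3).
On "uiizdlgivrvy" that produces "zdlgivrvyuii".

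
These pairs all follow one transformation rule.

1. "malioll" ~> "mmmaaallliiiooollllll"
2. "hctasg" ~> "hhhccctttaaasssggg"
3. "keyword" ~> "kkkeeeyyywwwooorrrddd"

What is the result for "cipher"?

The pattern: repeat every character 3 times.
So "cipher" becomes "ccciiippphhheeerrr".

ccciiippphhheeerrr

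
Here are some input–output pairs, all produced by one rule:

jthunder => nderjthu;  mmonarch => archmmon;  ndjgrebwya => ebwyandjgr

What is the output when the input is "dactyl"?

The pattern: swap the front and back halves of the string.
Applying that to "dactyl" gives "tyldac".

tyldac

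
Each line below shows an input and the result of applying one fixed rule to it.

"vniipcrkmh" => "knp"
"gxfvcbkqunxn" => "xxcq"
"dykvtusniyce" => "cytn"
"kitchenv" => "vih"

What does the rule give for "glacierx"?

Looking at the pairs, the operation is to keep one character in every 3, starting at position 2 (positions 2nd, 5th, 8th, ...), then move the last character to the front.
For "glacierx", step one produces "lix"; step two turns that into "xli".

xli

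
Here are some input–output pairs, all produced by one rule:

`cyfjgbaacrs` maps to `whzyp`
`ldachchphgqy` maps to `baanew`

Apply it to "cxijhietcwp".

vhgru

The pattern: shift every letter 2 places backward in the alphabet (wrapping around), then keep every other character starting from the second (positions 2nd, 4th, 6th, ...).
On "cxijhietcwp": the first step gives "avghfgcraun", and the second then gives "vhgru".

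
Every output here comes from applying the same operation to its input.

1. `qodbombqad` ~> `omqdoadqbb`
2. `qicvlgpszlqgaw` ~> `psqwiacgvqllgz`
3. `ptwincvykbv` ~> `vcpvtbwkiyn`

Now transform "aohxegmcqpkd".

Each output is the input with this applied: take characters alternately from the front and the back (1st, last, 2nd, 2nd-last, ...), then move the last 2 characters to the front (rotate right by 2).
On "aohxegmcqpkd": the first step gives "adokhpxqecgm", and the second then gives "gmadokhpxqec".

gmadokhpxqec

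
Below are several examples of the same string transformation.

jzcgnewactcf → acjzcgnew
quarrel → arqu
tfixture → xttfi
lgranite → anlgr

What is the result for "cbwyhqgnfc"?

qgcbwyh

What's happening: delete the last 3 characters, then move the last 2 characters to the front (rotate right by 2).
For "cbwyhqgnfc" the result is "qgcbwyh".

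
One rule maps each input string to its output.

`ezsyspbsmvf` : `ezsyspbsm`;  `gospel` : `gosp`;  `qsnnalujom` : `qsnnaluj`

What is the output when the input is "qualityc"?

qualit

The rule is to delete the last 2 characters.
For "qualityc" the result is "qualit".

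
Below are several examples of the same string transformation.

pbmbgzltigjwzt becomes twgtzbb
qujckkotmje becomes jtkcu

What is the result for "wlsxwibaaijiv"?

The rule is to keep every other character starting from the second (positions 2nd, 4th, 6th, ...), then reverse the string.
Starting from "wlsxwibaaijiv": after the first operation, "lxiaii"; after the second, "iiaixl".

iiaixl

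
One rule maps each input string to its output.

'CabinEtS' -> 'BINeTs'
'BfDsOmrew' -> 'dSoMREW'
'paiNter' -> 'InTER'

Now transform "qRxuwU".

What's happening: delete the first 2 characters, then flip the case of every letter.
Working it through for "qRxuwU": intermediate "xuwU", final "XUWu".
(Check on "BfDsOmrew": → "DsOmrew" → "dSoMREW" ✓)

XUWu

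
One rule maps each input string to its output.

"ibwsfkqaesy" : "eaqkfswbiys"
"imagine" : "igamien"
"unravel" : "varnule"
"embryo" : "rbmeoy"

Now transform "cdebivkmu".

kvibedcum

Each output is the input with this applied: reverse the string, then move the first 2 characters to the end (rotate left by 2).
"cdebivkmu" → "umkvibedc" → "kvibedcum".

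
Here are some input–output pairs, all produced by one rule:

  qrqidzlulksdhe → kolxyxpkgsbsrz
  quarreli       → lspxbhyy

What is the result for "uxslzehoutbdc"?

The transformation: shift every letter 7 places forward in the alphabet (wrapping around), then move the last 3 characters to the front (rotate right by 3).
Applying that to "uxslzehoutbdc" gives "ikjbezsglovba".
(Check on "quarreli": → "xbhyylsp" → "lspxbhyy" ✓)

ikjbezsglovba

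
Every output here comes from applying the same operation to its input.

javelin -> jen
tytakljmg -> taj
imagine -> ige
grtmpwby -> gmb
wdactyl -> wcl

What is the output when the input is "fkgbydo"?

What's happening: keep one character in every 3, starting at position 1 (positions 1st, 4th, 7th, ...).
On "fkgbydo" that produces "fbo".

fbo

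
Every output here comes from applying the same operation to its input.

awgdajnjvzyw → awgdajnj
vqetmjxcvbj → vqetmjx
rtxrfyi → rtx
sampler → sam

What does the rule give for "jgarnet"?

Looking at the pairs, the operation is to delete the last 3 characters, then delete the last character.
For "jgarnet", step one produces "jgar"; step two turns that into "jga".

jga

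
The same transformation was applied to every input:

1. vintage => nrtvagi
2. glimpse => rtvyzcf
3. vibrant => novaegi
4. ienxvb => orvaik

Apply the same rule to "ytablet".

Rule — sort the characters into alphabetical order, then shift every letter 13 places forward in the alphabet (wrapping around) — i.e. ROT13.
"ytablet" → "abeltty" → "noryggl".

noryggl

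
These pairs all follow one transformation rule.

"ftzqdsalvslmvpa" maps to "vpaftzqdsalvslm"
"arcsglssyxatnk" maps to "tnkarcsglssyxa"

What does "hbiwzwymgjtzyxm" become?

What's happening: move the last 3 characters to the front (rotate right by 3).
On "hbiwzwymgjtzyxm" that produces "yxmhbiwzwymgjtz".

yxmhbiwzwymgjtz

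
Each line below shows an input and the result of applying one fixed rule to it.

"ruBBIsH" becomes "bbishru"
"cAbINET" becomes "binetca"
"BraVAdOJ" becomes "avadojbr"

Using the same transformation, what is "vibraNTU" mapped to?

What's happening: move the first 2 characters to the end (rotate left by 2), then convert every letter to lowercase.
On "vibraNTU" that produces "brantuvi".

brantuvi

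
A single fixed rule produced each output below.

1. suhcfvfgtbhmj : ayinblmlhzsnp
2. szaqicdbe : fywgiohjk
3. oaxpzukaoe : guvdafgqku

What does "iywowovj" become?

eoucucpb

In each case the input is transformed by: swap each adjacent pair of characters (1↔2, 3↔4, ...), then shift every letter 6 places forward in the alphabet (wrapping around).
For "iywowovj" the result is "eoucucpb".
(Check on "suhcfvfgtbhmj": → "uschvfgfbtmhj" → "ayinblmlhzsnp" ✓)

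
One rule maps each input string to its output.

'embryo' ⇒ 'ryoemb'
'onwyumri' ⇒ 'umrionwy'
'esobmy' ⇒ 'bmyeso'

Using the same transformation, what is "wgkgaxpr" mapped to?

Each output is the input with this applied: swap the front and back halves of the string.
For "wgkgaxpr" the result is "axprwgkg".

axprwgkg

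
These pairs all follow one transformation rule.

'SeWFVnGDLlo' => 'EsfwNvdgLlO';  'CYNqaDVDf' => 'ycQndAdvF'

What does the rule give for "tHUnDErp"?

hTNuedPR

Rule — swap each adjacent pair of characters (1↔2, 3↔4, ...), then flip the case of every letter.
For "tHUnDErp", step one produces "HtnUEDpr"; step two turns that into "hTNuedPR".
(Check on "SeWFVnGDLlo": → "eSFWnVDGlLo" → "EsfwNvdgLlO" ✓)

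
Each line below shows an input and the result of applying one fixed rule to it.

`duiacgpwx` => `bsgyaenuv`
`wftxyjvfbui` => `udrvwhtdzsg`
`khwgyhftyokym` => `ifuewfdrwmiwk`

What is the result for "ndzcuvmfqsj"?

lbxastkdoqh

In each case the input is transformed by: shift every letter 2 places backward in the alphabet (wrapping around).
"ndzcuvmfqsj" → "lbxastkdoqh".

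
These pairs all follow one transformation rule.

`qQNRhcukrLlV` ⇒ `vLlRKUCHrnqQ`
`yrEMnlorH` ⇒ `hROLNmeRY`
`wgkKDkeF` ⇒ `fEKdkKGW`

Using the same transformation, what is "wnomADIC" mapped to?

The transformation: reverse the string, then flip the case of every letter.
Working it through for "wnomADIC": intermediate "CIDAmonw", final "cidaMONW".
(Check on "yrEMnlorH": → "HrolnMEry" → "hROLNmeRY" ✓)

cidaMONW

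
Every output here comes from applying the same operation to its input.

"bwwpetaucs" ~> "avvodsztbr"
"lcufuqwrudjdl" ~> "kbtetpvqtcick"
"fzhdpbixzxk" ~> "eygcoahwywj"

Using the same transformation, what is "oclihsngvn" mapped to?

What's happening: shift every letter 1 place backward in the alphabet (wrapping around).
On "oclihsngvn" that produces "nbkhgrmfum".

nbkhgrmfum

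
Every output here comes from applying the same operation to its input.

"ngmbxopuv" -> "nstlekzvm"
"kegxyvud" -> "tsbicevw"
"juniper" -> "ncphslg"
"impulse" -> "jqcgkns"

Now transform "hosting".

glefmqr

The pattern: shift every letter 2 places backward in the alphabet (wrapping around), then move the last 3 characters to the front (rotate right by 3).
Working it through for "hosting": intermediate "fmqrgle", final "glefmqr".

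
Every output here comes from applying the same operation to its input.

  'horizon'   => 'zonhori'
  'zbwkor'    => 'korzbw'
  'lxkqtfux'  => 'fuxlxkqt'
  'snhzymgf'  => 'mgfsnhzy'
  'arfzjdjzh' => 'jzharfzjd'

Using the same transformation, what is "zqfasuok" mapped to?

uokzqfas

Rule — move the last 3 characters to the front (rotate right by 3).
"zqfasuok" → "uokzqfas".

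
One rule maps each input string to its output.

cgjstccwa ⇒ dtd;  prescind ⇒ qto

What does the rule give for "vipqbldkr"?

wre

Looking at the pairs, the operation is to shift every letter 1 place forward in the alphabet (wrapping around), then keep one character in every 3, starting at position 1 (positions 1st, 4th, 7th, ...).
On "vipqbldkr": the first step gives "wjqrcmels", and the second then gives "wre".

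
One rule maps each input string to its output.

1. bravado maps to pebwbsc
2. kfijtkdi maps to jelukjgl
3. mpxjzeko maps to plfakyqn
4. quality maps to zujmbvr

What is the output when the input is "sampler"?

The transformation: shift every letter 1 place forward in the alphabet (wrapping around), then reverse the string.
"sampler" → "tbnqmfs" → "sfmqnbt".
(Check on "bravado": → "csbwbep" → "pebwbsc" ✓)

sfmqnbt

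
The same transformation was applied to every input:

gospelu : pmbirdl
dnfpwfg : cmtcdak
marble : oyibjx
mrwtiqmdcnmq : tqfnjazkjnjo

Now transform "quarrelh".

The transformation: move the first 2 characters to the end (rotate left by 2), then shift every letter 3 places backward in the alphabet (wrapping around).
"quarrelh" → "arrelhqu" → "xoobienr".

xoobienr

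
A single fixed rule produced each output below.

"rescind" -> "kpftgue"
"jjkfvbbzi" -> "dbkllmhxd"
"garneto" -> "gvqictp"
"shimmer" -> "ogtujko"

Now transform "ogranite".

Looking at the pairs, the operation is to shift every letter 2 places forward in the alphabet (wrapping around), then move the last 3 characters to the front (rotate right by 3).
Starting from "ogranite": after the first operation, "qitcpkvg"; after the second, "kvgqitcp".

kvgqitcp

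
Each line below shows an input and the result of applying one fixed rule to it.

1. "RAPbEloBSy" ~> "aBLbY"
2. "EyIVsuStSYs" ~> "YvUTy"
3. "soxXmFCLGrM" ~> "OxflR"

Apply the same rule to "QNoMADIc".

nmdC

The rule is to keep every other character starting from the second (positions 2nd, 4th, 6th, ...), then flip the case of every letter.
Applying both steps to "QNoMADIc": "NMDc", then "nmdC".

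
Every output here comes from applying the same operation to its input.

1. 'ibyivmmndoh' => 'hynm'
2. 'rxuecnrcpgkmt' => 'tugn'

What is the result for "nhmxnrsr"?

In each case the input is transformed by: take characters alternately from the front and the back (1st, last, 2nd, 2nd-last, ...), then keep one character in every 3, starting at position 2 (positions 2nd, 5th, 8th, ...).
"nhmxnrsr" → "rmn".

rmn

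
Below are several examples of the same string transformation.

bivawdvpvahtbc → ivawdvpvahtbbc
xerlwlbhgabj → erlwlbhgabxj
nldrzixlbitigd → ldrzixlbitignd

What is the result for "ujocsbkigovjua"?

jocsbkigovjuua

The transformation: swap the first and last characters, then move the first character to the end.
"ujocsbkigovjua" → "jocsbkigovjuua".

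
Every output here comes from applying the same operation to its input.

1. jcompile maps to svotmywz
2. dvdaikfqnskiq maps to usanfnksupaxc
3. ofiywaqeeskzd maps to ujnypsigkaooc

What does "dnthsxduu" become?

Each output is the input with this applied: move the last 3 characters to the front (rotate right by 3), then shift every letter 10 places forward in the alphabet (wrapping around).
Applying both steps to "dnthsxduu": "duudnthsx", then "neenxdrch".

neenxdrch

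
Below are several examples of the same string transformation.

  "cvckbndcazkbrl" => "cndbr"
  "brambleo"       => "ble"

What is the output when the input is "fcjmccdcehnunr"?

fcdun

Each output is the input with this applied: swap each adjacent pair of characters (1↔2, 3↔4, ...), then keep one character in every 3, starting at position 2 (positions 2nd, 5th, 8th, ...).
Applying both steps to "fcjmccdcehnunr": "cfmjcccdheunrn", then "fcdun".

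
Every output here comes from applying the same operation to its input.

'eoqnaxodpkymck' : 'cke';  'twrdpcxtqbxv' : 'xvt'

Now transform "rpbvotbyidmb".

mbr

The pattern: move the last 2 characters to the front (rotate right by 2), then keep only the first 3 characters.
Starting from "rpbvotbyidmb": after the first operation, "mbrpbvotbyid"; after the second, "mbr".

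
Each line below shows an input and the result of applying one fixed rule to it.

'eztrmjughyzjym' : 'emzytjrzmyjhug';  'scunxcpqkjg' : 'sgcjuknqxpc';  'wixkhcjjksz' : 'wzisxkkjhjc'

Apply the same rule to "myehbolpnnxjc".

What's happening: take characters alternately from the front and the back (1st, last, 2nd, 2nd-last, ...).
For "myehbolpnnxjc" the result is "mcyjexhnbnopl".

mcyjexhnbnopl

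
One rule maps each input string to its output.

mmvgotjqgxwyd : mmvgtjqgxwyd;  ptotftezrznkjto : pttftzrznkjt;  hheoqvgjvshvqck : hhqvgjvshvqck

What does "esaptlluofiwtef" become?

Looking at the pairs, the operation is to remove every vowel.
For "esaptlluofiwtef" the result is "sptllfwtf".

sptllfwtf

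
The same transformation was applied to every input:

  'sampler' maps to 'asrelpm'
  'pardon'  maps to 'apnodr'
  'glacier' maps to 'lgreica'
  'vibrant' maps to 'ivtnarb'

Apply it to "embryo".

meoyrb

Rule — reverse the string, then move the last 2 characters to the front (rotate right by 2).
For "embryo", step one produces "oyrbme"; step two turns that into "meoyrb".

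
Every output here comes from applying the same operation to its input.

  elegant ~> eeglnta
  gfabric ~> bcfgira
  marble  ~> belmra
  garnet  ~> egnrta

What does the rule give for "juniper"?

ijnprue

The pattern: sort the characters into alphabetical order, then move the first character to the end.
On "juniper": the first step gives "eijnpru", and the second then gives "ijnprue".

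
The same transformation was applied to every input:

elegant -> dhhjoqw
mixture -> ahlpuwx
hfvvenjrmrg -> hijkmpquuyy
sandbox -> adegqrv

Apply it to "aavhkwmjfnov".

The pattern: shift every letter 3 places forward in the alphabet (wrapping around), then sort the characters into alphabetical order.
On "aavhkwmjfnov": the first step gives "ddyknzpmiqry", and the second then gives "ddikmnpqryyz".

ddikmnpqryyz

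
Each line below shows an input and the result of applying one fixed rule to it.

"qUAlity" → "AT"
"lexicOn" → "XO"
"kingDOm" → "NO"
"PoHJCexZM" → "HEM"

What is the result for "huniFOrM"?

NO

In each case the input is transformed by: keep one character in every 3, starting at position 3 (positions 3rd, 6th, 9th, ...), then convert every letter to uppercase.
On "huniFOrM": the first step gives "nO", and the second then gives "NO".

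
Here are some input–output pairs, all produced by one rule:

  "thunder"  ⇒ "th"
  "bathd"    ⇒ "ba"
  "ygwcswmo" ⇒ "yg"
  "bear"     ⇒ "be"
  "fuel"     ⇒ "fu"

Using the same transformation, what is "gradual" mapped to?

gr

Looking at the pairs, the operation is to keep only the first 2 characters.
"gradual" → "gr".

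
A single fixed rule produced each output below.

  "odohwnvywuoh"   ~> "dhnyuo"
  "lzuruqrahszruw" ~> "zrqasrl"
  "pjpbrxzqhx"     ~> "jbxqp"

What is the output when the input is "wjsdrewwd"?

jdew

In each case the input is transformed by: swap the first and last characters, then keep every other character starting from the second (positions 2nd, 4th, 6th, ...).
Starting from "wjsdrewwd": after the first operation, "djsdrewww"; after the second, "jdew".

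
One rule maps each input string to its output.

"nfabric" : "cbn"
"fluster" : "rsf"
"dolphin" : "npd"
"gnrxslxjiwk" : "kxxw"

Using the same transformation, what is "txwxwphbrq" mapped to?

qxht

What's happening: swap the first and last characters, then keep one character in every 3, starting at position 1 (positions 1st, 4th, 7th, ...).
Starting from "txwxwphbrq": after the first operation, "qxwxwphbrt"; after the second, "qxht".
(Check on "fluster": → "rlustef" → "rsf" ✓)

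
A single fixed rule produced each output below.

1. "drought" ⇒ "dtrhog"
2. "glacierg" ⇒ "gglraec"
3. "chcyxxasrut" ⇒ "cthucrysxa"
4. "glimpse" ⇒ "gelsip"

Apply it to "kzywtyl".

klzyyt

What's happening: take characters alternately from the front and the back (1st, last, 2nd, 2nd-last, ...), then delete the last character.
For "kzywtyl", step one produces "klzyytw"; step two turns that into "klzyyt".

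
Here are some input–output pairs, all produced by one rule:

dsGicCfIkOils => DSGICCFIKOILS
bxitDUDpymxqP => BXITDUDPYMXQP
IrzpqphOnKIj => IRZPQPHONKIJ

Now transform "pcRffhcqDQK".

The transformation: convert every letter to uppercase.
Doing the same to "pcRffhcqDQK": "PCRFFHCQDQK".

PCRFFHCQDQK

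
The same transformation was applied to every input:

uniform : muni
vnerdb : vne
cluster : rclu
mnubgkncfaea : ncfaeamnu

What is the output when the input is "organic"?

Rule — move the first 3 characters to the end (rotate left by 3), then delete the first 3 characters.
Starting from "organic": after the first operation, "anicorg"; after the second, "corg".

corg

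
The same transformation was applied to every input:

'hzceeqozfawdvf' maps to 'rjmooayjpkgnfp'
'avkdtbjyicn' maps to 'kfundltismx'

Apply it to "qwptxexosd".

agzdhohycn

The pattern: shift every letter 10 places forward in the alphabet (wrapping around).
On "qwptxexosd" that produces "agzdhohycn".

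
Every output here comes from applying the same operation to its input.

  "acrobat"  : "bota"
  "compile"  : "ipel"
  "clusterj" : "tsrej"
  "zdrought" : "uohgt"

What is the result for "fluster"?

tsre

The rule is to delete the first 3 characters, then swap each adjacent pair of characters (1↔2, 3↔4, ...).
"fluster" → "ster" → "tsre".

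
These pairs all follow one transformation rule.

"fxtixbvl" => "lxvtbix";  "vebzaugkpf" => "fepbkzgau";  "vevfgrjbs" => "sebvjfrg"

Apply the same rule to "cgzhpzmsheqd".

The rule is to take characters alternately from the front and the back (1st, last, 2nd, 2nd-last, ...), then delete the first character.
Starting from "cgzhpzmsheqd": after the first operation, "cdgqzehhpszm"; after the second, "dgqzehhpszm".

dgqzehhpszm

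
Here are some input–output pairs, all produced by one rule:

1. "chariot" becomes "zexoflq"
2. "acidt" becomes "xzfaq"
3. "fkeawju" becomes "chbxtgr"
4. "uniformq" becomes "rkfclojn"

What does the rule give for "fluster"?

Each output is the input with this applied: shift every letter 3 places backward in the alphabet (wrapping around).
On "fluster" that produces "cirpqbo".

cirpqbo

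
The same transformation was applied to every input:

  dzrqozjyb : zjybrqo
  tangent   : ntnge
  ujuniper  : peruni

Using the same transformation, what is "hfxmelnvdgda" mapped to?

lnvdgdaxme

Rule — delete the first 2 characters, then move the first 3 characters to the end (rotate left by 3).
"hfxmelnvdgda" → "xmelnvdgda" → "lnvdgdaxme".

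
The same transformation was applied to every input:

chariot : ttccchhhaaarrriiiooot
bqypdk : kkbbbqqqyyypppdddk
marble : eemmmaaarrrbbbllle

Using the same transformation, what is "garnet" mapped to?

Looking at the pairs, the operation is to repeat every character 3 times, then move the last 2 characters to the front (rotate right by 2).
Working it through for "garnet": intermediate "gggaaarrrnnneeettt", final "ttgggaaarrrnnneeet".

ttgggaaarrrnnneeet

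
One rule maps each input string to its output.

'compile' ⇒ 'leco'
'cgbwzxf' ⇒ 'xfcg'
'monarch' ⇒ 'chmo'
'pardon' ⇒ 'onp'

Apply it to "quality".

tyqu

Looking at the pairs, the operation is to move the last 2 characters to the front (rotate right by 2), then delete the last 3 characters.
On "quality": the first step gives "tyquali", and the second then gives "tyqu".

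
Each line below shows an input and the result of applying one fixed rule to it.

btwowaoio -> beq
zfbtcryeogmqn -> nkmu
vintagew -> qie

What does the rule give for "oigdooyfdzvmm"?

qwnd

The rule is to shift every letter 8 places forward in the alphabet (wrapping around), then keep one character in every 3, starting at position 2 (positions 2nd, 5th, 8th, ...).
Starting from "oigdooyfdzvmm": after the first operation, "wqolwwgnlhduu"; after the second, "qwnd".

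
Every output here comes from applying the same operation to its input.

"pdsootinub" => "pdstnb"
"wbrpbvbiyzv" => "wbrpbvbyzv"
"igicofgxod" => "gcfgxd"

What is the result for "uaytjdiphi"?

In each case the input is transformed by: remove every vowel.
On "uaytjdiphi" that produces "ytjdph".

ytjdph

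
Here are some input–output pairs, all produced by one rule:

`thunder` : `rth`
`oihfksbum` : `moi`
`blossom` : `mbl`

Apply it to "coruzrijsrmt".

Each output is the input with this applied: move the first 2 characters to the end (rotate left by 2), then keep only the last 3 characters.
"coruzrijsrmt" → "ruzrijsrmtco" → "tco".

tco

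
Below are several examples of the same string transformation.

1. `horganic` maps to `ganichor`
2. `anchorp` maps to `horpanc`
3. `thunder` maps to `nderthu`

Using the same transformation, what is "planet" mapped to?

netpla

What's happening: move the first 3 characters to the end (rotate left by 3).
So "planet" becomes "netpla".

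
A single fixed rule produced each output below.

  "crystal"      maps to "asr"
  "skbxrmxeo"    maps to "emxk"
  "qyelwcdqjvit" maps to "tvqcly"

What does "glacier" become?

Looking at the pairs, the operation is to keep every other character starting from the second (positions 2nd, 4th, 6th, ...), then reverse the string.
Applying that to "glacier" gives "ecl".

ecl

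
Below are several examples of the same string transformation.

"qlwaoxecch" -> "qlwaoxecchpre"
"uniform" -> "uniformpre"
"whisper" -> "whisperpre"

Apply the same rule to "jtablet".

What's happening: append "pre".
Doing the same to "jtablet": "jtabletpre".

jtabletpre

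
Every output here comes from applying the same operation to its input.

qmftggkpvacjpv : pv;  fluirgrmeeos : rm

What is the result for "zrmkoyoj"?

The transformation: swap the front and back halves of the string, then keep only the first 2 characters.
Working it through for "zrmkoyoj": intermediate "oyojzrmk", final "oy".

oy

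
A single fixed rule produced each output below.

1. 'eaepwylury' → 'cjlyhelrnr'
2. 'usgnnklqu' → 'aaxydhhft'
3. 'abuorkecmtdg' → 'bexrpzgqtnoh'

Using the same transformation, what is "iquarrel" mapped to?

Rule — move the first 3 characters to the end (rotate left by 3), then shift every letter 13 places forward in the alphabet (wrapping around) — i.e. ROT13.
For "iquarrel", step one produces "arreliqu"; step two turns that into "neeryvdh".
(Check on "usgnnklqu": → "nnklquusg" → "aaxydhhft" ✓)

neeryvdh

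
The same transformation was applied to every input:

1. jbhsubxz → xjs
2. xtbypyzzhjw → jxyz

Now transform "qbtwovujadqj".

dqwu

Each output is the input with this applied: keep one character in every 3, starting at position 1 (positions 1st, 4th, 7th, ...), then move the last character to the front.
"qbtwovujadqj" → "qwud" → "dqwu".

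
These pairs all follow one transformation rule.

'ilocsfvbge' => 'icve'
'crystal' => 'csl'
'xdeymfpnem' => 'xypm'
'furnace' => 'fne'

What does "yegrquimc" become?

The rule is to keep one character in every 3, starting at position 1 (positions 1st, 4th, 7th, ...).
Doing the same to "yegrquimc": "yri".

yri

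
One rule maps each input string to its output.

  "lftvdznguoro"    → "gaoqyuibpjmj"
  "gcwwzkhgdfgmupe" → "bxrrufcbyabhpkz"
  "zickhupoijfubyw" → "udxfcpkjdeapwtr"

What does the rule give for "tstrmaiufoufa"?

onomhvdpajpav

The transformation: shift every letter 5 places backward in the alphabet (wrapping around).
For "tstrmaiufoufa" the result is "onomhvdpajpav".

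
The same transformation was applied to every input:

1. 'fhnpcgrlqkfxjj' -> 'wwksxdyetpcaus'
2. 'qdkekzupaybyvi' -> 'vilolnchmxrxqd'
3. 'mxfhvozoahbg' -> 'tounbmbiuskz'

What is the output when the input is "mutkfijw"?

jwvsxghz

What's happening: reverse the string, then shift every letter 13 places forward in the alphabet (wrapping around) — i.e. ROT13.
Starting from "mutkfijw": after the first operation, "wjifktum"; after the second, "jwvsxghz".
(Check on "mxfhvozoahbg": → "gbhaozovhfxm" → "tounbmbiuskz" ✓)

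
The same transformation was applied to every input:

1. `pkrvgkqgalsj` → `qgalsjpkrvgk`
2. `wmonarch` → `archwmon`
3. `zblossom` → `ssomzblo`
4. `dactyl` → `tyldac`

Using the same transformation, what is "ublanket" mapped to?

nketubla

What's happening: swap the front and back halves of the string.
"ublanket" → "nketubla".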